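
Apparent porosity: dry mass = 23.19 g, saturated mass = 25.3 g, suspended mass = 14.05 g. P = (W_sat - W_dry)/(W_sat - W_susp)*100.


P = (25.3 - 23.19) / (25.3 - 14.05) * 100 = 2.11 / 11.25 * 100 = 18.8%

18.8


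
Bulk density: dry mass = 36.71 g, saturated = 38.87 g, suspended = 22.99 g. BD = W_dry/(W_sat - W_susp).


BD = 36.71 / (38.87 - 22.99) = 36.71 / 15.88 = 2.312 g/cm^3

2.312


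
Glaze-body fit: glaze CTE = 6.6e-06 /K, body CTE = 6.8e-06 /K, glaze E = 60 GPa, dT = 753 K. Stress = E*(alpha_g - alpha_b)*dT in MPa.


Stress = 60*1000*(6.6e-06 - 6.8e-06)*753 = -9.0 MPa

-9.0


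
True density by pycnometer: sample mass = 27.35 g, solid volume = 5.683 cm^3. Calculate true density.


TD = 27.35 / 5.683 = 4.813 g/cm^3

4.813


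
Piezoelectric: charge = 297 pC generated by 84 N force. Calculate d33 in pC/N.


d33 = 297 / 84 = 3.5 pC/N

3.5


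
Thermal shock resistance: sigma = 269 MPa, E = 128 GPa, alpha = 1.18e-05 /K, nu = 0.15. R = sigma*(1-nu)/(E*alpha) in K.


R = 269*(1-0.15)/(128*1000*1.18e-05) = 151 K

151


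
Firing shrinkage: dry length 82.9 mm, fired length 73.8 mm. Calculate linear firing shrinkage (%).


FS = (82.9 - 73.8) / 82.9 * 100 = 10.98%

10.98


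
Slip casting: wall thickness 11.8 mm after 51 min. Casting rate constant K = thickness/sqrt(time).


K = 11.8 / sqrt(51) = 11.8 / 7.1414 = 1.652 mm/min^0.5

1.652


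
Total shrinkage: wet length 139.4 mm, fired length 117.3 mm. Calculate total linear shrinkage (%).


TS = (139.4 - 117.3) / 139.4 * 100 = 15.85%

15.85


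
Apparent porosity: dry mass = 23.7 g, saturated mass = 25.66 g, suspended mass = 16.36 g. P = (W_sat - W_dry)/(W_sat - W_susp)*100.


P = (25.66 - 23.7) / (25.66 - 16.36) * 100 = 1.96 / 9.3 * 100 = 21.1%

21.1


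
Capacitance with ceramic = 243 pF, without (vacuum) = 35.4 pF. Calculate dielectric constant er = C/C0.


er = 243 / 35.4 = 6.86

6.86


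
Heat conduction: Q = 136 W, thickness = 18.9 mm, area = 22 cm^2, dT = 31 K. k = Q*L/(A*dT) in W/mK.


k = 136*18.9/1000/(22/10000*31) = 37.69 W/mK

37.69


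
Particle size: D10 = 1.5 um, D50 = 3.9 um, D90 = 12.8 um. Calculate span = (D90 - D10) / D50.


Span = (12.8 - 1.5) / 3.9 = 11.3 / 3.9 = 2.897

2.897


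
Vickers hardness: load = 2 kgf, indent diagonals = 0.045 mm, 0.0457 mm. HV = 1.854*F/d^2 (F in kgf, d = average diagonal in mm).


d_avg = (0.045+0.0457)/2 = 0.04535 mm
HV = 1.854*2/0.04535^2 = 1803

1803


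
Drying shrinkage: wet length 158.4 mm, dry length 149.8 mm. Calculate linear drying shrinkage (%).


DS = (158.4 - 149.8) / 158.4 * 100 = 5.43%

5.43


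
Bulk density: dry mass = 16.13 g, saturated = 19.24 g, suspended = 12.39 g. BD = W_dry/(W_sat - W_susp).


BD = 16.13 / (19.24 - 12.39) = 16.13 / 6.85 = 2.355 g/cm^3

2.355


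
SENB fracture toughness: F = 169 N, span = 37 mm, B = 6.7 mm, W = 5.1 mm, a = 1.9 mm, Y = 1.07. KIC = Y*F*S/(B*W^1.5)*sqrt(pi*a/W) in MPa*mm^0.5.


KIC = 1.07*169*37/(6.7*5.1^1.5)*sqrt(pi*1.9/5.1) = 93.8

93.8


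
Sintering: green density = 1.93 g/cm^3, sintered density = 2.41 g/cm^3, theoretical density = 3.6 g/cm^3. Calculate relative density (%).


Relative = 2.41 / 3.6 * 100 = 66.9%

66.9


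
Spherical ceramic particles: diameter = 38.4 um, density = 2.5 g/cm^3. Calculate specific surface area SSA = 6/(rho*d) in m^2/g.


SSA = 6 / (2.5 * 38.4) = 0.063 m^2/g

0.063


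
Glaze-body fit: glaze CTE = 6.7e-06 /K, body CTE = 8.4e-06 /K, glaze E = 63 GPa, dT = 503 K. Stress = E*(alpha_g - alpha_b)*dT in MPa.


Stress = 63*1000*(6.7e-06 - 8.4e-06)*503 = -53.9 MPa

-53.9


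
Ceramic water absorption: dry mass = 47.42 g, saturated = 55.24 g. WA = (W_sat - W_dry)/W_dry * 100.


WA = (55.24 - 47.42) / 47.42 * 100 = 16.49%

16.49


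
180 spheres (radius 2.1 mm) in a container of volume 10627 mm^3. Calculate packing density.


V_sphere = 4/3*pi*2.1^3 = 38.7924 mm^3
Total V = 180*38.7924 = 6982.632 mm^3
PD = 6982.632 / 10627 = 0.657

0.657


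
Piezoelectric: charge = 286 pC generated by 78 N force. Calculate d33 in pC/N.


d33 = 286 / 78 = 3.7 pC/N

3.7


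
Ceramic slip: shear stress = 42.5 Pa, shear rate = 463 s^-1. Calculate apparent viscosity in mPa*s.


eta = tau/gamma * 1000 = 42.5/463 * 1000 = 91.8 mPa*s

91.8


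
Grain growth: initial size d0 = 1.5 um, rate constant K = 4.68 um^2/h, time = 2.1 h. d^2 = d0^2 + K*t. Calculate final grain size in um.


d^2 = 1.5^2 + 4.68*2.1 = 12.078
d = sqrt(12.078) = 3.48 um

3.48


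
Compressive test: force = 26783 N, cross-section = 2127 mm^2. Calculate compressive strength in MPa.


CS = 26783 / 2127 = 12.6 MPa

12.6


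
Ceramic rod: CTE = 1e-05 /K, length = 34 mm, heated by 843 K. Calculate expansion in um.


dL = 1e-05 * 34 * 843 * 1000 = 286.62 um

286.62


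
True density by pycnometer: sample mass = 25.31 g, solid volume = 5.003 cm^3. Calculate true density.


TD = 25.31 / 5.003 = 5.059 g/cm^3

5.059


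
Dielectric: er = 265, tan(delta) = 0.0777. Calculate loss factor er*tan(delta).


Loss = 265 * 0.0777 = 20.591

20.591


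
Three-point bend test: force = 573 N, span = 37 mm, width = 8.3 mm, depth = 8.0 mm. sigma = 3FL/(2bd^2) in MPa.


sigma = 3*573*37/(2*8.3*8.0^2) = 59.9 MPa

59.9


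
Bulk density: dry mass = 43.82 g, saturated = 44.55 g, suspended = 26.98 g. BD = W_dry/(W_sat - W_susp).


BD = 43.82 / (44.55 - 26.98) = 43.82 / 17.57 = 2.494 g/cm^3

2.494


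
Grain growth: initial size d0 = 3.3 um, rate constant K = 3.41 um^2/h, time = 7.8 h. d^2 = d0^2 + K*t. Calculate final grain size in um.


d^2 = 3.3^2 + 3.41*7.8 = 37.488
d = sqrt(37.488) = 6.12 um

6.12


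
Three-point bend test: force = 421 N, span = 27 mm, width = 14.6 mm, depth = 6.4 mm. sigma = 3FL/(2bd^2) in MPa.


sigma = 3*421*27/(2*14.6*6.4^2) = 28.5 MPa

28.5


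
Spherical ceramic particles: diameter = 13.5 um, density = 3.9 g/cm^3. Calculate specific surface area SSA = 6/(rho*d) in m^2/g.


SSA = 6 / (3.9 * 13.5) = 0.114 m^2/g

0.114


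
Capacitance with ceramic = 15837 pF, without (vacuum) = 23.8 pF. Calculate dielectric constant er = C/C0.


er = 15837 / 23.8 = 665.42

665.42


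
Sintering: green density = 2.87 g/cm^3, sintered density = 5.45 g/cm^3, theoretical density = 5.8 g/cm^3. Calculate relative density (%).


Relative = 5.45 / 5.8 * 100 = 94.0%

94.0


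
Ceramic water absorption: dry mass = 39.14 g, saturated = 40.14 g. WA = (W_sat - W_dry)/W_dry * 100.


WA = (40.14 - 39.14) / 39.14 * 100 = 2.55%

2.55


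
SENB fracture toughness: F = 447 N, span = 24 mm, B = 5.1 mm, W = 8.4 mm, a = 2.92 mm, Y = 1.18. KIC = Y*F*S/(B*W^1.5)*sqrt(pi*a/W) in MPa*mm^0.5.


KIC = 1.18*447*24/(5.1*8.4^1.5)*sqrt(pi*2.92/8.4) = 106.55

106.55


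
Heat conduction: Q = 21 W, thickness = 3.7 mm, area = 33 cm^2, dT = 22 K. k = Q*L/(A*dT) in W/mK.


k = 21*3.7/1000/(33/10000*22) = 1.07 W/mK

1.07


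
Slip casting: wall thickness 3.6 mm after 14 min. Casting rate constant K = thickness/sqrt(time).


K = 3.6 / sqrt(14) = 3.6 / 3.7417 = 0.962 mm/min^0.5

0.962


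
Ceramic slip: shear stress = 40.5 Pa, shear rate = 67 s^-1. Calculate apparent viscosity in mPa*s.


eta = tau/gamma * 1000 = 40.5/67 * 1000 = 604.5 mPa*s

604.5


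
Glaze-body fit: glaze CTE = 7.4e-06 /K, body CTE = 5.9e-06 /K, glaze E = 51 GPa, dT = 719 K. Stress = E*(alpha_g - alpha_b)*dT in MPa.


Stress = 51*1000*(7.4e-06 - 5.9e-06)*719 = 55.0 MPa

55.0


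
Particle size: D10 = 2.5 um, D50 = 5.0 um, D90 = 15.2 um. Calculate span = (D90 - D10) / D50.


Span = (15.2 - 2.5) / 5.0 = 12.7 / 5.0 = 2.54

2.54


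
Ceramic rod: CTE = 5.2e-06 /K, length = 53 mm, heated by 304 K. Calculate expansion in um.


dL = 5.2e-06 * 53 * 304 * 1000 = 83.782 um

83.782


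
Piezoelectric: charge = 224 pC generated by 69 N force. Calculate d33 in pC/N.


d33 = 224 / 69 = 3.2 pC/N

3.2


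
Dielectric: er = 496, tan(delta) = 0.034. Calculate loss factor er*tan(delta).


Loss = 496 * 0.034 = 16.864

16.864


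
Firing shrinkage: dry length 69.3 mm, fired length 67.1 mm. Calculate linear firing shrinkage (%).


FS = (69.3 - 67.1) / 69.3 * 100 = 3.17%

3.17


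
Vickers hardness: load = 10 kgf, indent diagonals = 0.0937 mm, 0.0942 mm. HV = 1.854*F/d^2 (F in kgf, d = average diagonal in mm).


d_avg = (0.0937+0.0942)/2 = 0.09395 mm
HV = 1.854*10/0.09395^2 = 2100

2100


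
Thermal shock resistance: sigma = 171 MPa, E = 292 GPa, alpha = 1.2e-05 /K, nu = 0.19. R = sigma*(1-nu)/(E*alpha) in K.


R = 171*(1-0.19)/(292*1000*1.2e-05) = 40 K

40


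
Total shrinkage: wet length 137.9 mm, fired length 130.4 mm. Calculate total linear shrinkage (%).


TS = (137.9 - 130.4) / 137.9 * 100 = 5.44%

5.44


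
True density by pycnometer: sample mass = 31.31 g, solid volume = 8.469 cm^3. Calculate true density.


TD = 31.31 / 8.469 = 3.697 g/cm^3

3.697


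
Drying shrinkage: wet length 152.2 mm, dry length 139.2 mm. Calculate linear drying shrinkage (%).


DS = (152.2 - 139.2) / 152.2 * 100 = 8.54%

8.54


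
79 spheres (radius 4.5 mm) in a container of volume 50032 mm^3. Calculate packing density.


V_sphere = 4/3*pi*4.5^3 = 381.7035 mm^3
Total V = 79*381.7035 = 30154.5765 mm^3
PD = 30154.5765 / 50032 = 0.603

0.603


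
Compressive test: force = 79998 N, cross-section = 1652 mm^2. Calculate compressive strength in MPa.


CS = 79998 / 1652 = 48.4 MPa

48.4


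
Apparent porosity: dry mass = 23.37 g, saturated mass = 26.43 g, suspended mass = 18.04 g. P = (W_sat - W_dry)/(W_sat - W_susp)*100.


P = (26.43 - 23.37) / (26.43 - 18.04) * 100 = 3.06 / 8.39 * 100 = 36.5%

36.5


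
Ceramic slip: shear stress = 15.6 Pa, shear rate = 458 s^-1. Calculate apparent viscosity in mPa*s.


eta = tau/gamma * 1000 = 15.6/458 * 1000 = 34.1 mPa*s

34.1


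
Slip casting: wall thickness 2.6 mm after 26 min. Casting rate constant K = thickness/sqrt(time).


K = 2.6 / sqrt(26) = 2.6 / 5.099 = 0.51 mm/min^0.5

0.51


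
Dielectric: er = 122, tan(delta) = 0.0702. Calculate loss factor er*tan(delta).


Loss = 122 * 0.0702 = 8.564

8.564


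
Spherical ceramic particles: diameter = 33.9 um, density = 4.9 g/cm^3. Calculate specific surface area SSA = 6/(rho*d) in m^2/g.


SSA = 6 / (4.9 * 33.9) = 0.036 m^2/g

0.036


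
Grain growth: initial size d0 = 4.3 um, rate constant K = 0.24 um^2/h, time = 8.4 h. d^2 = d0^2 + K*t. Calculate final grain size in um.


d^2 = 4.3^2 + 0.24*8.4 = 20.506
d = sqrt(20.506) = 4.53 um

4.53


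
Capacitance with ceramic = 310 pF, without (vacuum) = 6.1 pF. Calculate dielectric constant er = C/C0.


er = 310 / 6.1 = 50.82

50.82


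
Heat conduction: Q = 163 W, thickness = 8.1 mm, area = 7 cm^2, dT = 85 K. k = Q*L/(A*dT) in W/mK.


k = 163*8.1/1000/(7/10000*85) = 22.19 W/mK

22.19


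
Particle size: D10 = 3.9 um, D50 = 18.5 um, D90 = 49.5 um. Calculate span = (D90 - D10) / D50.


Span = (49.5 - 3.9) / 18.5 = 45.6 / 18.5 = 2.465

2.465


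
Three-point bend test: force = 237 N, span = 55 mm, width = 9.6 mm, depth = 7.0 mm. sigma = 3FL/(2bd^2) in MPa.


sigma = 3*237*55/(2*9.6*7.0^2) = 41.6 MPa

41.6


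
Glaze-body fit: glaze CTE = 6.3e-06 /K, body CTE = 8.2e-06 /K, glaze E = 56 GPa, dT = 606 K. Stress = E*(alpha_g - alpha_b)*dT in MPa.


Stress = 56*1000*(6.3e-06 - 8.2e-06)*606 = -64.5 MPa

-64.5


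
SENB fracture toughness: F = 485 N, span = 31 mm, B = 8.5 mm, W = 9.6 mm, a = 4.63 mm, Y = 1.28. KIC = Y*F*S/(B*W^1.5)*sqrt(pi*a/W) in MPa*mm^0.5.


KIC = 1.28*485*31/(8.5*9.6^1.5)*sqrt(pi*4.63/9.6) = 93.7

93.7


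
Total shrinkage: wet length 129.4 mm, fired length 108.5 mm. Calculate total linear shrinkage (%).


TS = (129.4 - 108.5) / 129.4 * 100 = 16.15%

16.15


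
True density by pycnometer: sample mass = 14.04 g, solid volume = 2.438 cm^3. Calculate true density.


TD = 14.04 / 2.438 = 5.759 g/cm^3

5.759


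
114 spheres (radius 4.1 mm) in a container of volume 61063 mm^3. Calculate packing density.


V_sphere = 4/3*pi*4.1^3 = 288.6956 mm^3
Total V = 114*288.6956 = 32911.2984 mm^3
PD = 32911.2984 / 61063 = 0.539

0.539


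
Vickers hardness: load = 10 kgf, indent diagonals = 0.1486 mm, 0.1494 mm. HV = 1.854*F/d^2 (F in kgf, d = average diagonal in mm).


d_avg = (0.1486+0.1494)/2 = 0.149 mm
HV = 1.854*10/0.149^2 = 835

835


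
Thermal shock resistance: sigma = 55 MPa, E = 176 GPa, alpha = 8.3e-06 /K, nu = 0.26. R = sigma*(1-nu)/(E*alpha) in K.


R = 55*(1-0.26)/(176*1000*8.3e-06) = 28 K

28


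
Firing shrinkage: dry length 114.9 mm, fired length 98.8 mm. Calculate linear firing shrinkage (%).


FS = (114.9 - 98.8) / 114.9 * 100 = 14.01%

14.01


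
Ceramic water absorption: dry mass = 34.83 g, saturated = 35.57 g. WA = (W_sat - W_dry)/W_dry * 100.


WA = (35.57 - 34.83) / 34.83 * 100 = 2.12%

2.12


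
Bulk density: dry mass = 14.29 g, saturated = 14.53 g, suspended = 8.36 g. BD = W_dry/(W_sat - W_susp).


BD = 14.29 / (14.53 - 8.36) = 14.29 / 6.17 = 2.316 g/cm^3

2.316


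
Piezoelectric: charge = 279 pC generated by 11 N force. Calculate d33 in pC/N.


d33 = 279 / 11 = 25.4 pC/N

25.4


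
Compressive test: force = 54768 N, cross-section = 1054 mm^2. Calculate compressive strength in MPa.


CS = 54768 / 1054 = 52.0 MPa

52.0


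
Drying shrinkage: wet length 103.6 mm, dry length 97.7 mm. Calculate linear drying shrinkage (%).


DS = (103.6 - 97.7) / 103.6 * 100 = 5.69%

5.69


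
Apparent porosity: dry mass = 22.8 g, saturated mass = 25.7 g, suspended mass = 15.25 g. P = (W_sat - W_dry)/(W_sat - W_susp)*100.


P = (25.7 - 22.8) / (25.7 - 15.25) * 100 = 2.9 / 10.45 * 100 = 27.8%

27.8


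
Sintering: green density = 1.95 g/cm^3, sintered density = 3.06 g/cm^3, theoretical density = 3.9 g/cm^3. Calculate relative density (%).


Relative = 3.06 / 3.9 * 100 = 78.5%

78.5


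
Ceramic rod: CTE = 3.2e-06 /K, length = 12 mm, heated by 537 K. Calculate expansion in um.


dL = 3.2e-06 * 12 * 537 * 1000 = 20.621 um

20.621


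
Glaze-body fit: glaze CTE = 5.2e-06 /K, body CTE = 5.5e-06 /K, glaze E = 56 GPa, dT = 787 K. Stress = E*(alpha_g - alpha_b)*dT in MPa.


Stress = 56*1000*(5.2e-06 - 5.5e-06)*787 = -13.2 MPa

-13.2


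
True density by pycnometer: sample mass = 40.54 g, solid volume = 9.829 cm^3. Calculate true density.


TD = 40.54 / 9.829 = 4.125 g/cm^3

4.125


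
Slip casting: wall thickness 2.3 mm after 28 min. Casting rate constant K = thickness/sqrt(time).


K = 2.3 / sqrt(28) = 2.3 / 5.2915 = 0.435 mm/min^0.5

0.435


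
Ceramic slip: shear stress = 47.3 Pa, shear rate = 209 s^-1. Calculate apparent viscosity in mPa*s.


eta = tau/gamma * 1000 = 47.3/209 * 1000 = 226.3 mPa*s

226.3


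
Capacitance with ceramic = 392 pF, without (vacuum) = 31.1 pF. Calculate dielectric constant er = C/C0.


er = 392 / 31.1 = 12.6

12.6


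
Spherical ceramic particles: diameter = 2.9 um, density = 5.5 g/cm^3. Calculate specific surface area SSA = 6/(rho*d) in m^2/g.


SSA = 6 / (5.5 * 2.9) = 0.376 m^2/g

0.376


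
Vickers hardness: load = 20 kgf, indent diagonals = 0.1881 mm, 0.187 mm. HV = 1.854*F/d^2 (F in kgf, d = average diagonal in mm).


d_avg = (0.1881+0.187)/2 = 0.18755 mm
HV = 1.854*20/0.18755^2 = 1054

1054


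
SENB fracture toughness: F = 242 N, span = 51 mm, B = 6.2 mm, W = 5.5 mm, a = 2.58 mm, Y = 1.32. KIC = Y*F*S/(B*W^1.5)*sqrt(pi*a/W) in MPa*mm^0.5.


KIC = 1.32*242*51/(6.2*5.5^1.5)*sqrt(pi*2.58/5.5) = 247.3

247.3


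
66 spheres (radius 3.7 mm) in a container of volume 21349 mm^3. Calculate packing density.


V_sphere = 4/3*pi*3.7^3 = 212.1748 mm^3
Total V = 66*212.1748 = 14003.5368 mm^3
PD = 14003.5368 / 21349 = 0.656

0.656


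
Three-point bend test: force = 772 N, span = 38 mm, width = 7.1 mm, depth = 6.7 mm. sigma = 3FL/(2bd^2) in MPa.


sigma = 3*772*38/(2*7.1*6.7^2) = 138.1 MPa

138.1


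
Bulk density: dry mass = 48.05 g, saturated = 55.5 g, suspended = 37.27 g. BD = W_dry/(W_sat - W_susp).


BD = 48.05 / (55.5 - 37.27) = 48.05 / 18.23 = 2.636 g/cm^3

2.636


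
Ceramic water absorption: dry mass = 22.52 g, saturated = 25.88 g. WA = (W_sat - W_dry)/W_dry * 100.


WA = (25.88 - 22.52) / 22.52 * 100 = 14.92%

14.92


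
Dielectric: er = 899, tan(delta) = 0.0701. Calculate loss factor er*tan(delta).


Loss = 899 * 0.0701 = 63.02

63.02


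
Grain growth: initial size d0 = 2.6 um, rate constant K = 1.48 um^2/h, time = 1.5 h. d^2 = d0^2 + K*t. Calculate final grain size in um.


d^2 = 2.6^2 + 1.48*1.5 = 8.98
d = sqrt(8.98) = 3.0 um

3.0


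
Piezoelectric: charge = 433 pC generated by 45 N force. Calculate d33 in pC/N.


d33 = 433 / 45 = 9.6 pC/N

9.6


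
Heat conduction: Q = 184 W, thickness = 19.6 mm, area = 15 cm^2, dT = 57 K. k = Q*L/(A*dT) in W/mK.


k = 184*19.6/1000/(15/10000*57) = 42.18 W/mK

42.18


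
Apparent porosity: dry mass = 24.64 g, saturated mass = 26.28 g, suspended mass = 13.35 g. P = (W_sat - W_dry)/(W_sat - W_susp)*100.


P = (26.28 - 24.64) / (26.28 - 13.35) * 100 = 1.64 / 12.93 * 100 = 12.7%

12.7


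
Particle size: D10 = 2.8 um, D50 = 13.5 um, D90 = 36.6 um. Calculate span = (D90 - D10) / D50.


Span = (36.6 - 2.8) / 13.5 = 33.8 / 13.5 = 2.504

2.504


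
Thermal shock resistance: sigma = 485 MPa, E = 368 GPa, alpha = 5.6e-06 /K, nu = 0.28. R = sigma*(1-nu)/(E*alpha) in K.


R = 485*(1-0.28)/(368*1000*5.6e-06) = 169 K

169


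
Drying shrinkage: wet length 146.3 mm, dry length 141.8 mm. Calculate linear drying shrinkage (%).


DS = (146.3 - 141.8) / 146.3 * 100 = 3.08%

3.08


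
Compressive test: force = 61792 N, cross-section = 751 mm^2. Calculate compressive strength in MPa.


CS = 61792 / 751 = 82.3 MPa

82.3


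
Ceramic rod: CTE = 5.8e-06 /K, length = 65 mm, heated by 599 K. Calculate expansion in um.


dL = 5.8e-06 * 65 * 599 * 1000 = 225.823 um

225.823


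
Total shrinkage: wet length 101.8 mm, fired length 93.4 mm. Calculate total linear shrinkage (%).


TS = (101.8 - 93.4) / 101.8 * 100 = 8.25%

8.25


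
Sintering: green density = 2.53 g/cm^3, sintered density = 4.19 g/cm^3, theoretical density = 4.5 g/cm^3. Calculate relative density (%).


Relative = 4.19 / 4.5 * 100 = 93.1%

93.1


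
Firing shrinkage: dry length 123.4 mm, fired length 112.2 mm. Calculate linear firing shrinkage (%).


FS = (123.4 - 112.2) / 123.4 * 100 = 9.08%

9.08


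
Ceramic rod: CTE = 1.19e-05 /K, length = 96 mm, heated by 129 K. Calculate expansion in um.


dL = 1.19e-05 * 96 * 129 * 1000 = 147.37 um

147.37


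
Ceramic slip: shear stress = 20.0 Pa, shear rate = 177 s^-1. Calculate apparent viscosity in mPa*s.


eta = tau/gamma * 1000 = 20.0/177 * 1000 = 113.0 mPa*s

113.0


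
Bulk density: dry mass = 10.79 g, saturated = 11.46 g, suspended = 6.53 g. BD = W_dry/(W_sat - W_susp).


BD = 10.79 / (11.46 - 6.53) = 10.79 / 4.93 = 2.189 g/cm^3

2.189


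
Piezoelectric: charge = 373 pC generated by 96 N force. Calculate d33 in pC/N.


d33 = 373 / 96 = 3.9 pC/N

3.9


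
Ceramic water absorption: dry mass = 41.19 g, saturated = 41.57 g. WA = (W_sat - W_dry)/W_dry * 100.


WA = (41.57 - 41.19) / 41.19 * 100 = 0.92%

0.92


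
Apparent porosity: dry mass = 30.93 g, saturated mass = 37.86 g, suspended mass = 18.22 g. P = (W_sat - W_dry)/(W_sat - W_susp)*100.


P = (37.86 - 30.93) / (37.86 - 18.22) * 100 = 6.93 / 19.64 * 100 = 35.3%

35.3


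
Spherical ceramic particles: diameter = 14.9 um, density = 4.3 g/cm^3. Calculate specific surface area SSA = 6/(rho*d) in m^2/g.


SSA = 6 / (4.3 * 14.9) = 0.094 m^2/g

0.094


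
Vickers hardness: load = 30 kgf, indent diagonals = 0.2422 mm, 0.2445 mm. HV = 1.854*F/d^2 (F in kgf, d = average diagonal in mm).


d_avg = (0.2422+0.2445)/2 = 0.24335 mm
HV = 1.854*30/0.24335^2 = 939

939


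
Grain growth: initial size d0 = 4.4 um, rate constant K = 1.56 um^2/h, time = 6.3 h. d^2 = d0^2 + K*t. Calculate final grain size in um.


d^2 = 4.4^2 + 1.56*6.3 = 29.188
d = sqrt(29.188) = 5.4 um

5.4


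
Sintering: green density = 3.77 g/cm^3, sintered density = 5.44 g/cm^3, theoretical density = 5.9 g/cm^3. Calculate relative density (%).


Relative = 5.44 / 5.9 * 100 = 92.2%

92.2


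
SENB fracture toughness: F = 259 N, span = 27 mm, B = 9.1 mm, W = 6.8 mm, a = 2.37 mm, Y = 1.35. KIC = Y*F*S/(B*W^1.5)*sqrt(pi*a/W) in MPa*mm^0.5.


KIC = 1.35*259*27/(9.1*6.8^1.5)*sqrt(pi*2.37/6.8) = 61.22

61.22


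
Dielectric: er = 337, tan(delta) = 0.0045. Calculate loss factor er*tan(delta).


Loss = 337 * 0.0045 = 1.517

1.517


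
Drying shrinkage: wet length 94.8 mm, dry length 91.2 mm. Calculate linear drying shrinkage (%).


DS = (94.8 - 91.2) / 94.8 * 100 = 3.8%

3.8


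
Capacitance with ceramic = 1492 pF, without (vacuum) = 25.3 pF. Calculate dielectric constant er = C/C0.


er = 1492 / 25.3 = 58.97

58.97


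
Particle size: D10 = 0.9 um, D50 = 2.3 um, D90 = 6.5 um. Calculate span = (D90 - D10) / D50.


Span = (6.5 - 0.9) / 2.3 = 5.6 / 2.3 = 2.435

2.435


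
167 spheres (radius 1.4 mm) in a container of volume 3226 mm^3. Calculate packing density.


V_sphere = 4/3*pi*1.4^3 = 11.494 mm^3
Total V = 167*11.494 = 1919.498 mm^3
PD = 1919.498 / 3226 = 0.595

0.595


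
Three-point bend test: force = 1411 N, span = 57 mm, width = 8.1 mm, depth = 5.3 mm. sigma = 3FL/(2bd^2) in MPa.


sigma = 3*1411*57/(2*8.1*5.3^2) = 530.2 MPa

530.2


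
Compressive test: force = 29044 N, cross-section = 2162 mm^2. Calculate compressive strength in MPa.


CS = 29044 / 2162 = 13.4 MPa

13.4


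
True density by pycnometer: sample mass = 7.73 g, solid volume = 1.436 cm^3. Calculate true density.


TD = 7.73 / 1.436 = 5.383 g/cm^3

5.383


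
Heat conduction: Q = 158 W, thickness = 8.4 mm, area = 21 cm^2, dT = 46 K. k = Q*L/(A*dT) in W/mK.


k = 158*8.4/1000/(21/10000*46) = 13.74 W/mK

13.74


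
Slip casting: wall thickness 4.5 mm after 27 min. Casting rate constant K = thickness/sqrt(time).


K = 4.5 / sqrt(27) = 4.5 / 5.1962 = 0.866 mm/min^0.5

0.866


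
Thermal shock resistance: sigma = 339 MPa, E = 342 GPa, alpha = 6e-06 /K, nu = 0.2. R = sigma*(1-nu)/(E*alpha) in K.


R = 339*(1-0.2)/(342*1000*6e-06) = 132 K

132


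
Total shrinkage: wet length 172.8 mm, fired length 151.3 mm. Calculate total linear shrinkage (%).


TS = (172.8 - 151.3) / 172.8 * 100 = 12.44%

12.44


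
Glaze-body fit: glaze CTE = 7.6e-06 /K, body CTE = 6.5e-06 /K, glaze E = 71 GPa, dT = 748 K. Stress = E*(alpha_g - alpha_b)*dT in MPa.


Stress = 71*1000*(7.6e-06 - 6.5e-06)*748 = 58.4 MPa

58.4


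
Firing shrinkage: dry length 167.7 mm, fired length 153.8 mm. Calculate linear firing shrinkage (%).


FS = (167.7 - 153.8) / 167.7 * 100 = 8.29%

8.29


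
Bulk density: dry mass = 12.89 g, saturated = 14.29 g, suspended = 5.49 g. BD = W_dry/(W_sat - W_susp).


BD = 12.89 / (14.29 - 5.49) = 12.89 / 8.8 = 1.465 g/cm^3

1.465


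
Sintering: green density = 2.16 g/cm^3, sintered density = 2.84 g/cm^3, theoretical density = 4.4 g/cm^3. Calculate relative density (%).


Relative = 2.84 / 4.4 * 100 = 64.5%

64.5


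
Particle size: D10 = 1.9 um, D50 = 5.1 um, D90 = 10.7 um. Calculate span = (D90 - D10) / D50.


Span = (10.7 - 1.9) / 5.1 = 8.8 / 5.1 = 1.725

1.725


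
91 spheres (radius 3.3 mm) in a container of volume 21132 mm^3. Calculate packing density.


V_sphere = 4/3*pi*3.3^3 = 150.5326 mm^3
Total V = 91*150.5326 = 13698.4666 mm^3
PD = 13698.4666 / 21132 = 0.648

0.648


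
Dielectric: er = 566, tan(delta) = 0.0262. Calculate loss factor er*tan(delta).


Loss = 566 * 0.0262 = 14.829

14.829


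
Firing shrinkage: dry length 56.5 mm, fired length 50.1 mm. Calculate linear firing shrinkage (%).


FS = (56.5 - 50.1) / 56.5 * 100 = 11.33%

11.33


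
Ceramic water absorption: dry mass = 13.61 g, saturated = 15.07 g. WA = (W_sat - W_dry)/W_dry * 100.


WA = (15.07 - 13.61) / 13.61 * 100 = 10.73%

10.73


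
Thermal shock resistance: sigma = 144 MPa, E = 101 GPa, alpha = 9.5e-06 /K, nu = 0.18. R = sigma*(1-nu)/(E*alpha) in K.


R = 144*(1-0.18)/(101*1000*9.5e-06) = 123 K

123


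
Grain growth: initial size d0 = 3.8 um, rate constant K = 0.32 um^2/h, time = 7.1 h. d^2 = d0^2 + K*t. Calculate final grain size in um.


d^2 = 3.8^2 + 0.32*7.1 = 16.712
d = sqrt(16.712) = 4.09 um

4.09


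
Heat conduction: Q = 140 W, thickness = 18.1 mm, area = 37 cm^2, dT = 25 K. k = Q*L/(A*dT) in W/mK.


k = 140*18.1/1000/(37/10000*25) = 27.39 W/mK

27.39


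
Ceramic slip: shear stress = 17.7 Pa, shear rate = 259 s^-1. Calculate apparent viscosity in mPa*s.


eta = tau/gamma * 1000 = 17.7/259 * 1000 = 68.3 mPa*s

68.3


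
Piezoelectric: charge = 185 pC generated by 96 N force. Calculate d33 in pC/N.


d33 = 185 / 96 = 1.9 pC/N

1.9


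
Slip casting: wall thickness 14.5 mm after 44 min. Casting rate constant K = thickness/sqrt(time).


K = 14.5 / sqrt(44) = 14.5 / 6.6332 = 2.186 mm/min^0.5

2.186


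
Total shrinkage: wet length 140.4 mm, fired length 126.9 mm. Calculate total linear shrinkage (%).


TS = (140.4 - 126.9) / 140.4 * 100 = 9.62%

9.62


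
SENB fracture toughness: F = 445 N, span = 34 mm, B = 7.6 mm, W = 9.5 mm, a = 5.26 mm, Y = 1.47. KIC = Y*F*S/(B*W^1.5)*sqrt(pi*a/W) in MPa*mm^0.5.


KIC = 1.47*445*34/(7.6*9.5^1.5)*sqrt(pi*5.26/9.5) = 131.81

131.81


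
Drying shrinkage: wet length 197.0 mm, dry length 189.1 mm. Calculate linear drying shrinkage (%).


DS = (197.0 - 189.1) / 197.0 * 100 = 4.01%

4.01


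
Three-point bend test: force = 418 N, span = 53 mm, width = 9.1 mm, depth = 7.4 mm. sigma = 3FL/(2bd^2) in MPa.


sigma = 3*418*53/(2*9.1*7.4^2) = 66.7 MPa

66.7


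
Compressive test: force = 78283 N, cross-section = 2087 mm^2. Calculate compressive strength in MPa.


CS = 78283 / 2087 = 37.5 MPa

37.5


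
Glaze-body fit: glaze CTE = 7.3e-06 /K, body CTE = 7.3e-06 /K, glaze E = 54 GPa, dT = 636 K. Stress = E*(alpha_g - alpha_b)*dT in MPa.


Stress = 54*1000*(7.3e-06 - 7.3e-06)*636 = 0.0 MPa

0.0


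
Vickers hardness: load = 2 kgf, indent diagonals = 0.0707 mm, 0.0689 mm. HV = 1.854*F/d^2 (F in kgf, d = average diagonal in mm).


d_avg = (0.0707+0.0689)/2 = 0.0698 mm
HV = 1.854*2/0.0698^2 = 761

761


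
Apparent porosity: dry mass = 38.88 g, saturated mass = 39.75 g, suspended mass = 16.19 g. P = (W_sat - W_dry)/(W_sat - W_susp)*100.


P = (39.75 - 38.88) / (39.75 - 16.19) * 100 = 0.87 / 23.56 * 100 = 3.7%

3.7


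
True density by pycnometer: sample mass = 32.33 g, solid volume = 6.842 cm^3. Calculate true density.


TD = 32.33 / 6.842 = 4.725 g/cm^3

4.725


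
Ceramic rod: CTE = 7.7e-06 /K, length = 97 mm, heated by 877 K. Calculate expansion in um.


dL = 7.7e-06 * 97 * 877 * 1000 = 655.031 um

655.031


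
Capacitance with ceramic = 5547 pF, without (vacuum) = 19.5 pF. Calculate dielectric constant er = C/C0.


er = 5547 / 19.5 = 284.46

284.46


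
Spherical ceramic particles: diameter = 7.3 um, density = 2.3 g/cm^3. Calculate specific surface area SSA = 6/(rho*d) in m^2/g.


SSA = 6 / (2.3 * 7.3) = 0.357 m^2/g

0.357


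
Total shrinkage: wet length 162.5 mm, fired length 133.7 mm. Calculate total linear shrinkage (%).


TS = (162.5 - 133.7) / 162.5 * 100 = 17.72%

17.72


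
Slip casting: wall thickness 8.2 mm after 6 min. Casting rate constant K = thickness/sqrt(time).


K = 8.2 / sqrt(6) = 8.2 / 2.4495 = 3.348 mm/min^0.5

3.348


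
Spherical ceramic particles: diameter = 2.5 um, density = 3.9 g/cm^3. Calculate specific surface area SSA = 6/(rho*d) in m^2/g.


SSA = 6 / (3.9 * 2.5) = 0.615 m^2/g

0.615


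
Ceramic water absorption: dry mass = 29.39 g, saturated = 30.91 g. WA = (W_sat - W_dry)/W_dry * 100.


WA = (30.91 - 29.39) / 29.39 * 100 = 5.17%

5.17


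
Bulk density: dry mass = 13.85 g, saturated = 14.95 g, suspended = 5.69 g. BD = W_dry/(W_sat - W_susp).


BD = 13.85 / (14.95 - 5.69) = 13.85 / 9.26 = 1.496 g/cm^3

1.496


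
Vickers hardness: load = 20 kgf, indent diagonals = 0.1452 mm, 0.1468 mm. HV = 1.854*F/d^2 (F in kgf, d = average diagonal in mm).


d_avg = (0.1452+0.1468)/2 = 0.146 mm
HV = 1.854*20/0.146^2 = 1740

1740


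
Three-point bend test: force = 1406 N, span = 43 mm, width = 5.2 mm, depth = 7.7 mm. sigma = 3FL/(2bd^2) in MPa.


sigma = 3*1406*43/(2*5.2*7.7^2) = 294.1 MPa

294.1


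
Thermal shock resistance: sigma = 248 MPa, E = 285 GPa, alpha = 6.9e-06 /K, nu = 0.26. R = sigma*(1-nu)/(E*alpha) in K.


R = 248*(1-0.26)/(285*1000*6.9e-06) = 93 K

93


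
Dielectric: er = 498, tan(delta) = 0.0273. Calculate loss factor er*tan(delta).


Loss = 498 * 0.0273 = 13.595

13.595


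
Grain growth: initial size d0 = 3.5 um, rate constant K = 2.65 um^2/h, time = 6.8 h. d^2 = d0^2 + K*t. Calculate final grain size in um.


d^2 = 3.5^2 + 2.65*6.8 = 30.27
d = sqrt(30.27) = 5.5 um

5.5


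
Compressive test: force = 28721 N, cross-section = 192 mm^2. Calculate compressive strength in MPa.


CS = 28721 / 192 = 149.6 MPa

149.6


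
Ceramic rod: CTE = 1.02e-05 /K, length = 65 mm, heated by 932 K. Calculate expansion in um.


dL = 1.02e-05 * 65 * 932 * 1000 = 617.916 um

617.916


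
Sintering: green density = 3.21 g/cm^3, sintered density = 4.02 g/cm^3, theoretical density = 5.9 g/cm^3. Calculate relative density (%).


Relative = 4.02 / 5.9 * 100 = 68.1%

68.1


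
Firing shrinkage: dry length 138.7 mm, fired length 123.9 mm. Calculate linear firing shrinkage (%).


FS = (138.7 - 123.9) / 138.7 * 100 = 10.67%

10.67


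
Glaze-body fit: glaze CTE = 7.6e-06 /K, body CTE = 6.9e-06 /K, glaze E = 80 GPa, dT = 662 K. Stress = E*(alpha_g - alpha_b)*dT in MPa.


Stress = 80*1000*(7.6e-06 - 6.9e-06)*662 = 37.1 MPa

37.1


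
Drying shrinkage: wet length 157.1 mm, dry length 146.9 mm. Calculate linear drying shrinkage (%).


DS = (157.1 - 146.9) / 157.1 * 100 = 6.49%

6.49


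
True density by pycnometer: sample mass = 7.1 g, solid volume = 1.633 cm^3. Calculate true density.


TD = 7.1 / 1.633 = 4.348 g/cm^3

4.348


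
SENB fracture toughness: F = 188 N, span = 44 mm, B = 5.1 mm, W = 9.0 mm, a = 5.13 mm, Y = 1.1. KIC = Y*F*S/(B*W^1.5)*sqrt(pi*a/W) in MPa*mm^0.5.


KIC = 1.1*188*44/(5.1*9.0^1.5)*sqrt(pi*5.13/9.0) = 88.43

88.43


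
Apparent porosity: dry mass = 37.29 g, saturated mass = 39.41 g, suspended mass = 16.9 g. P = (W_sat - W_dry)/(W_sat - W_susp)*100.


P = (39.41 - 37.29) / (39.41 - 16.9) * 100 = 2.12 / 22.51 * 100 = 9.4%

9.4


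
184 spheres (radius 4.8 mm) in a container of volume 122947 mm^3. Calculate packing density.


V_sphere = 4/3*pi*4.8^3 = 463.2467 mm^3
Total V = 184*463.2467 = 85237.3928 mm^3
PD = 85237.3928 / 122947 = 0.693

0.693


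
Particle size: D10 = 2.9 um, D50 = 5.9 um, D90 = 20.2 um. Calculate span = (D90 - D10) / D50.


Span = (20.2 - 2.9) / 5.9 = 17.3 / 5.9 = 2.932

2.932


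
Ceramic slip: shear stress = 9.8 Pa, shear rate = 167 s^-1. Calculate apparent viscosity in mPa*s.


eta = tau/gamma * 1000 = 9.8/167 * 1000 = 58.7 mPa*s

58.7


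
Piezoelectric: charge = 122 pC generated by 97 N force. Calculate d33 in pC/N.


d33 = 122 / 97 = 1.3 pC/N

1.3


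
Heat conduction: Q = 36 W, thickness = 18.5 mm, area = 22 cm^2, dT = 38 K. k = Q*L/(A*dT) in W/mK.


k = 36*18.5/1000/(22/10000*38) = 7.97 W/mK

7.97


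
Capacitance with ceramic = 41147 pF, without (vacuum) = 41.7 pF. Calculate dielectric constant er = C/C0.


er = 41147 / 41.7 = 986.74

986.74


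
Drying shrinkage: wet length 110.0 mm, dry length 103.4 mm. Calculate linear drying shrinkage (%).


DS = (110.0 - 103.4) / 110.0 * 100 = 6.0%

6.0


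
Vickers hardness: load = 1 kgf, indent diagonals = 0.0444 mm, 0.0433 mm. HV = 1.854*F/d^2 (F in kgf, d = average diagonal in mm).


d_avg = (0.0444+0.0433)/2 = 0.04385 mm
HV = 1.854*1/0.04385^2 = 964

964


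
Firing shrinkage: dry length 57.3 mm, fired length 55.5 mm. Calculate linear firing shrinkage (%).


FS = (57.3 - 55.5) / 57.3 * 100 = 3.14%

3.14


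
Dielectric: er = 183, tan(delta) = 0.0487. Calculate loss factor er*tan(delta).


Loss = 183 * 0.0487 = 8.912

8.912


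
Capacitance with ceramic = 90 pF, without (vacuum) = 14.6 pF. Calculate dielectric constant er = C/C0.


er = 90 / 14.6 = 6.16

6.16


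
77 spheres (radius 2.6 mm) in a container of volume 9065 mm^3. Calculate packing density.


V_sphere = 4/3*pi*2.6^3 = 73.6222 mm^3
Total V = 77*73.6222 = 5668.9094 mm^3
PD = 5668.9094 / 9065 = 0.625

0.625


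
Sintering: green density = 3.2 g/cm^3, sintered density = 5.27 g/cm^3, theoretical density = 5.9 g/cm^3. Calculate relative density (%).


Relative = 5.27 / 5.9 * 100 = 89.3%

89.3


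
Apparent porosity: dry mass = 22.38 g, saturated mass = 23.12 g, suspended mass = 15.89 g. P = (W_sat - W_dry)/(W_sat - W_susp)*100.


P = (23.12 - 22.38) / (23.12 - 15.89) * 100 = 0.74 / 7.23 * 100 = 10.2%

10.2


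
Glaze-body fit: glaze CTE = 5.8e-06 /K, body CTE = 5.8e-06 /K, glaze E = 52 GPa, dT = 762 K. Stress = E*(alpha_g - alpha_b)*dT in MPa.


Stress = 52*1000*(5.8e-06 - 5.8e-06)*762 = 0.0 MPa

0.0


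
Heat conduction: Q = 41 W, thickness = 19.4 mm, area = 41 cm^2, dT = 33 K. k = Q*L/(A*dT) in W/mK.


k = 41*19.4/1000/(41/10000*33) = 5.88 W/mK

5.88


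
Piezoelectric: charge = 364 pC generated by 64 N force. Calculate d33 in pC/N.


d33 = 364 / 64 = 5.7 pC/N

5.7


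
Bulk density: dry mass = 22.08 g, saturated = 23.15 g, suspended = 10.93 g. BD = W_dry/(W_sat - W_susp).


BD = 22.08 / (23.15 - 10.93) = 22.08 / 12.22 = 1.807 g/cm^3

1.807


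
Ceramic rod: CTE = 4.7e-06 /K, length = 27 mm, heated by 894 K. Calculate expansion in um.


dL = 4.7e-06 * 27 * 894 * 1000 = 113.449 um

113.449


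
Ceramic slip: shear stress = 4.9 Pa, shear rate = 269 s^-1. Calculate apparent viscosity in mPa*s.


eta = tau/gamma * 1000 = 4.9/269 * 1000 = 18.2 mPa*s

18.2


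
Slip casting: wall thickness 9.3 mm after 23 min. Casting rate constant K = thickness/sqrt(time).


K = 9.3 / sqrt(23) = 9.3 / 4.7958 = 1.939 mm/min^0.5

1.939


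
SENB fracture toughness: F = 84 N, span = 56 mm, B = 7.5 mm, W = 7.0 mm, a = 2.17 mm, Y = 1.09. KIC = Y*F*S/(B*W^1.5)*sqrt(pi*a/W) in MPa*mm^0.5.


KIC = 1.09*84*56/(7.5*7.0^1.5)*sqrt(pi*2.17/7.0) = 36.43

36.43


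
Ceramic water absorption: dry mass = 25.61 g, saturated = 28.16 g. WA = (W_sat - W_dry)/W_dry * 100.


WA = (28.16 - 25.61) / 25.61 * 100 = 9.96%

9.96


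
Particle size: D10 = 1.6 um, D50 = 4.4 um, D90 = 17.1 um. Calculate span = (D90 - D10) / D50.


Span = (17.1 - 1.6) / 4.4 = 15.5 / 4.4 = 3.523

3.523


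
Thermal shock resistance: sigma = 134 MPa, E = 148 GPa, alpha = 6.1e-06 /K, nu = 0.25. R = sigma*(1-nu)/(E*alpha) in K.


R = 134*(1-0.25)/(148*1000*6.1e-06) = 111 K

111


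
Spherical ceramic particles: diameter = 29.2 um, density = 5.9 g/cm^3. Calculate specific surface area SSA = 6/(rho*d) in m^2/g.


SSA = 6 / (5.9 * 29.2) = 0.035 m^2/g

0.035


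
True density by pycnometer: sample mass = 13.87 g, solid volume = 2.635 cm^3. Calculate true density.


TD = 13.87 / 2.635 = 5.264 g/cm^3

5.264


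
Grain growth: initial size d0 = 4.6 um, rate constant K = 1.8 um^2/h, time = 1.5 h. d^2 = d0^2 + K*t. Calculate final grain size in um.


d^2 = 4.6^2 + 1.8*1.5 = 23.86
d = sqrt(23.86) = 4.88 um

4.88


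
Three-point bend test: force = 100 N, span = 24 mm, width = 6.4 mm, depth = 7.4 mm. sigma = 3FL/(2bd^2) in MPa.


sigma = 3*100*24/(2*6.4*7.4^2) = 10.3 MPa

10.3


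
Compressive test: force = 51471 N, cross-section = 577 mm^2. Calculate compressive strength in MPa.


CS = 51471 / 577 = 89.2 MPa

89.2


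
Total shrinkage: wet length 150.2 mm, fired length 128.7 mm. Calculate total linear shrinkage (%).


TS = (150.2 - 128.7) / 150.2 * 100 = 14.31%

14.31


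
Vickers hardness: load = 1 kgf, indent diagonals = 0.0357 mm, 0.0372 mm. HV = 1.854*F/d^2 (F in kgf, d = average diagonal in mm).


d_avg = (0.0357+0.0372)/2 = 0.03645 mm
HV = 1.854*1/0.03645^2 = 1395

1395


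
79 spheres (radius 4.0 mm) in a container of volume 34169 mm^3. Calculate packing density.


V_sphere = 4/3*pi*4.0^3 = 268.0826 mm^3
Total V = 79*268.0826 = 21178.5254 mm^3
PD = 21178.5254 / 34169 = 0.62

0.62


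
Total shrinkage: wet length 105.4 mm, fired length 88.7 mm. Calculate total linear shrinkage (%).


TS = (105.4 - 88.7) / 105.4 * 100 = 15.84%

15.84


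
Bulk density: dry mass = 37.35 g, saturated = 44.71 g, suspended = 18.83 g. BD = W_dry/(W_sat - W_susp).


BD = 37.35 / (44.71 - 18.83) = 37.35 / 25.88 = 1.443 g/cm^3

1.443


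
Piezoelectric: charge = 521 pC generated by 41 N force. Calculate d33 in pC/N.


d33 = 521 / 41 = 12.7 pC/N

12.7


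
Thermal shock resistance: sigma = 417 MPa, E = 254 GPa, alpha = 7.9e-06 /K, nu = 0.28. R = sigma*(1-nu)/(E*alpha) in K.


R = 417*(1-0.28)/(254*1000*7.9e-06) = 150 K

150


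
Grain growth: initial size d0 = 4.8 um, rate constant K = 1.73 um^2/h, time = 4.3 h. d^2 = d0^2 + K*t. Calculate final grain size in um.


d^2 = 4.8^2 + 1.73*4.3 = 30.479
d = sqrt(30.479) = 5.52 um

5.52


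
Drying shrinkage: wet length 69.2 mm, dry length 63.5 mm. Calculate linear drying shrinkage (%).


DS = (69.2 - 63.5) / 69.2 * 100 = 8.24%

8.24


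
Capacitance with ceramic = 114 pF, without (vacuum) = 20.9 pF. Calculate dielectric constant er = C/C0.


er = 114 / 20.9 = 5.45

5.45


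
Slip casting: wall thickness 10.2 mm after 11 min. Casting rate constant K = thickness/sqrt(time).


K = 10.2 / sqrt(11) = 10.2 / 3.3166 = 3.075 mm/min^0.5

3.075


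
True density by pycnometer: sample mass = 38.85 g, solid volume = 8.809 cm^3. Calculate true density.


TD = 38.85 / 8.809 = 4.41 g/cm^3

4.41


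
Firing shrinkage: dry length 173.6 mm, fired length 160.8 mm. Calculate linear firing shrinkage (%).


FS = (173.6 - 160.8) / 173.6 * 100 = 7.37%

7.37


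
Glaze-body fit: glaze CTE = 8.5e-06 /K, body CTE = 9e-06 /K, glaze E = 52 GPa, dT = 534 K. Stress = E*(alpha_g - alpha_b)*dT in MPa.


Stress = 52*1000*(8.5e-06 - 9e-06)*534 = -13.9 MPa

-13.9


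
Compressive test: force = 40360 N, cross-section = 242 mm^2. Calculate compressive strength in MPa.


CS = 40360 / 242 = 166.8 MPa

166.8


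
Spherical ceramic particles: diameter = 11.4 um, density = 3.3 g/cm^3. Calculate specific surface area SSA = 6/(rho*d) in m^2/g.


SSA = 6 / (3.3 * 11.4) = 0.159 m^2/g

0.159


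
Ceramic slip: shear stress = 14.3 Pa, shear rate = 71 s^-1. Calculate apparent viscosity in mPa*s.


eta = tau/gamma * 1000 = 14.3/71 * 1000 = 201.4 mPa*s

201.4


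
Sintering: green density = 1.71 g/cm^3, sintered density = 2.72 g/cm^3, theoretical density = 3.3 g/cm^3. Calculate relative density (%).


Relative = 2.72 / 3.3 * 100 = 82.4%

82.4


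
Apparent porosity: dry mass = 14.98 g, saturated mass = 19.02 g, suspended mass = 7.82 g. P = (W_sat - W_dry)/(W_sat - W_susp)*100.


P = (19.02 - 14.98) / (19.02 - 7.82) * 100 = 4.04 / 11.2 * 100 = 36.1%

36.1


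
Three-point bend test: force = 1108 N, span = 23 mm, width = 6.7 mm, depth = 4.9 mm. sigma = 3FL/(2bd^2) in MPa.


sigma = 3*1108*23/(2*6.7*4.9^2) = 237.6 MPa

237.6
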